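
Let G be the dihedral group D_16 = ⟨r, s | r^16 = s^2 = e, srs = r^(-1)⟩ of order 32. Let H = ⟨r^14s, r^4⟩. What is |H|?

8

|⟨r^14s⟩| = 2 and |⟨r^4⟩| = 4, so |H| is a multiple of lcm(2, 4) = 4 and divides |G| = 32.
Closing under the operation: H = {e, r^4, r^8, r^12, r^2s, r^6s, r^10s, r^14s}, so |H| = 8.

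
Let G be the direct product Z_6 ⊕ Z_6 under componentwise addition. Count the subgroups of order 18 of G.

|G| = 36 and 18 | 36, so subgroups of order 18 are possible by Lagrange.
The subgroups of order 18 are: {(0,0), (0,1), (0,2), (0,3), (0,4), (0,5), (2,0), (2,1), (2,2), (2,3), (2,4), (2,5), (4,0), (4,1), (4,2), (4,3), (4,4), (4,5)}; {(0,0), (0,2), (0,4), (1,0), (1,2), (1,4), (2,0), (2,2), (2,4), (3,0), (3,2), (3,4), (4,0), (4,2), (4,4), (5,0), (5,2), (5,4)}; {(0,0), (0,2), (0,4), (1,1), (1,3), (1,5), (2,0), (2,2), (2,4), (3,1), (3,3), (3,5), (4,0), (4,2), (4,4), (5,1), (5,3), (5,5)}.
So G has 3 subgroups of order 18.

3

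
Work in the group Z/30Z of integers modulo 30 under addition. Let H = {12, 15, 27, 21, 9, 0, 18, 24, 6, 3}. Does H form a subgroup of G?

Yes

|H| = 10 divides |G| = 30, consistent with Lagrange.
H contains the identity, every element's inverse is in H, and H is closed under +: it is a subgroup.
In fact H = ⟨3⟩.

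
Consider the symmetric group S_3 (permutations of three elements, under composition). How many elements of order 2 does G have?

3

The elements of order 2 are: (2 3), (1 2), (1 3).
That's 3.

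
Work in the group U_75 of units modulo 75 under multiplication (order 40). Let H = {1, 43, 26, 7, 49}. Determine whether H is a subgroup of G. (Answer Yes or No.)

No

Closure fails: 49 · 26 = 74 ∉ H. So H is not a subgroup.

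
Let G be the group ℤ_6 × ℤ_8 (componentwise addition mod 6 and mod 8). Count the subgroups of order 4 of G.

|G| = 48 and 4 | 48, so subgroups of order 4 are possible by Lagrange.
The subgroups of order 4 are: {(0,0), (0,2), (0,4), (0,6)}; {(0,0), (0,4), (3,0), (3,4)}; {(0,0), (0,4), (3,2), (3,6)}.
So G has 3 subgroups of order 4.

3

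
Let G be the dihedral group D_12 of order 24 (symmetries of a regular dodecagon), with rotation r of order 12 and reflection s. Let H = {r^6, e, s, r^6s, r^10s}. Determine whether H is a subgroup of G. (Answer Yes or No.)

No

|H| = 5 does not divide |G| = 24, so by Lagrange H is not a subgroup.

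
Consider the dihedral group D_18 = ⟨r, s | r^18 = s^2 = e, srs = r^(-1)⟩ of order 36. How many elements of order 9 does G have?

6

The elements of order 9 are: r^2, r^4, r^8, r^10, r^14, r^16.
That's 6.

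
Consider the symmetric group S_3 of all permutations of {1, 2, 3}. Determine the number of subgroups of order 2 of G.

3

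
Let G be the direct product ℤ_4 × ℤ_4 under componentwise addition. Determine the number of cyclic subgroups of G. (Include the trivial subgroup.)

Each element a generates a cyclic subgroup ⟨a⟩; distinct elements may generate the same one (a cyclic group of order d has φ(d) generators).
Cyclic subgroups by order — order 1: 1; order 2: 3; order 4: 6.
Total: 10.

10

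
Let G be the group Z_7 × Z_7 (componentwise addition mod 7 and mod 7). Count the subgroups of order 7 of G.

|G| = 49 and 7 | 49, so subgroups of order 7 are possible by Lagrange.
The subgroups of order 7 are: {(0,0), (0,1), (0,2), (0,3), (0,4), (0,5), (0,6)}; {(0,0), (1,0), (2,0), (3,0), (4,0), (5,0), (6,0)}; {(0,0), (1,1), (2,2), (3,3), (4,4), (5,5), (6,6)}; {(0,0), (1,2), (2,4), (3,6), (4,1), (5,3), (6,5)}; … (8 in all).
So G has 8 subgroups of order 7.

8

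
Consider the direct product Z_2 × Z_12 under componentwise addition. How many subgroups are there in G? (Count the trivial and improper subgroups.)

16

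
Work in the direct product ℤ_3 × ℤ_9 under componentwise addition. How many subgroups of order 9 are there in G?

|G| = 27 and 9 | 27, so subgroups of order 9 are possible by Lagrange.
The subgroups of order 9 are: {(0,0), (0,1), (0,2), (0,3), (0,4), (0,5), (0,6), (0,7), (0,8)}; {(0,0), (0,3), (0,6), (1,0), (1,3), (1,6), (2,0), (2,3), (2,6)}; {(0,0), (0,3), (0,6), (1,1), (1,4), (1,7), (2,2), (2,5), (2,8)}; {(0,0), (0,3), (0,6), (1,2), (1,5), (1,8), (2,1), (2,4), (2,7)}.
So G has 4 subgroups of order 9.

4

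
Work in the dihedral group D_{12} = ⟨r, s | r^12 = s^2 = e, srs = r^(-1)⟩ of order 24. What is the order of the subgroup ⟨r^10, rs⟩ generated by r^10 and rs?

12

|⟨r^10⟩| = 6 and |⟨rs⟩| = 2, so |H| is a multiple of lcm(6, 2) = 6 and divides |G| = 24.
Closing under the operation: H = {e, r^2, r^4, r^6, r^8, r^10, rs, r^3s, r^5s, r^7s, r^9s, r^11s}, so |H| = 12.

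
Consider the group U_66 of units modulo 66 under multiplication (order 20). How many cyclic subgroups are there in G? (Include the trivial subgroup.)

A cyclic subgroup of order d is generated by each of its φ(d) elements of order d, so the cyclic subgroups of order d number (#elements of order d)/φ(d).
Cyclic subgroups by order — order 1: 1; order 2: 3; order 5: 1; order 10: 3.
Total: 8.

8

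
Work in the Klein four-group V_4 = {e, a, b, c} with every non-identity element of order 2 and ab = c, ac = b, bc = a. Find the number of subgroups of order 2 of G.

|G| = 4 and 2 | 4, so subgroups of order 2 are possible by Lagrange.
The subgroups of order 2 are: {e, a}; {e, b}; {e, c}.
So G has 3 subgroups of order 2.

3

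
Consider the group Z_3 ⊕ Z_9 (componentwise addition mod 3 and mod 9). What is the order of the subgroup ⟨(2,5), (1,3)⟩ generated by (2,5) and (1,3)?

|⟨(2,5)⟩| = 9 and |⟨(1,3)⟩| = 3, so |H| is a multiple of lcm(9, 3) = 9 and divides |G| = 27.
Closing {(2,5), (1,3)} under the group operation gives all of G, so |H| = 27.

27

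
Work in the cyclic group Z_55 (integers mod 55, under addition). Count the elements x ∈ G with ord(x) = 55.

In a cyclic group of order 55, the number of elements of order d (for d | 55) is φ(d).
φ(55) = 40.

40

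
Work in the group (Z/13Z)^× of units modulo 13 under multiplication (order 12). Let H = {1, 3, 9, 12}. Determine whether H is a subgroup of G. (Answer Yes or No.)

Closure fails: 3 · 12 = 10 ∉ H. So H is not a subgroup.

No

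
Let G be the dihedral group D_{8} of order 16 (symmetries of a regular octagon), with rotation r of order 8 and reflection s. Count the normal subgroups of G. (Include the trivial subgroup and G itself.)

G has 19 subgroups. Checking conjugation-invariance by order — order 1: 1/1 normal; order 2: 1/9 normal; order 4: 1/5 normal; order 8: 3/3 normal; order 16: 1/1 normal.
Total normal subgroups: 7.

7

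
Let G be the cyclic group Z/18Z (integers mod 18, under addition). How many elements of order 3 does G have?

In a cyclic group of order 18, the number of elements of order d (for d | 18) is φ(d).
φ(3) = 2.

2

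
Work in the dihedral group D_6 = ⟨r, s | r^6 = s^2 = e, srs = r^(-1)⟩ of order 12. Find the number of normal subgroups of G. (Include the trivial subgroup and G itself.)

G has 16 subgroups. Checking conjugation-invariance by order — order 1: 1/1 normal; order 2: 1/7 normal; order 3: 1/1 normal; order 4: 0/3 normal; order 6: 3/3 normal; order 12: 1/1 normal.
Total normal subgroups: 7.

7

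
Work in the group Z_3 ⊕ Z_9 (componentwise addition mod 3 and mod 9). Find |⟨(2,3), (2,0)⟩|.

|⟨(2,3)⟩| = 3 and |⟨(2,0)⟩| = 3, so |H| is a multiple of lcm(3, 3) = 3 and divides |G| = 27.
Closing under the operation: H = {(0,0), (0,3), (0,6), (1,0), (1,3), (1,6), (2,0), (2,3), (2,6)}, so |H| = 9.

9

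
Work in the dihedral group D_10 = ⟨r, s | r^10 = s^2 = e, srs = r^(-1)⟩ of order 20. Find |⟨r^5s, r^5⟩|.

4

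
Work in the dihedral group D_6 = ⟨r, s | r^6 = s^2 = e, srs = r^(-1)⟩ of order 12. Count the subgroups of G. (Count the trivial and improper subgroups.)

|G| = 12, so by Lagrange every subgroup order divides 12. Divisors: 1, 2, 3, 4, 6, 12.
Subgroups by order — order 1: 1; order 2: 7; order 3: 1; order 4: 3; order 6: 3; order 12: 1.
Total: 1 + 7 + 1 + 3 + 3 + 1 = 16.

16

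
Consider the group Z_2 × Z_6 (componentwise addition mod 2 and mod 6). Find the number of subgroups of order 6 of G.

|G| = 12 and 6 | 12, so subgroups of order 6 are possible by Lagrange.
The subgroups of order 6 are: {(0,0), (0,1), (0,2), (0,3), (0,4), (0,5)}; {(0,0), (0,2), (0,4), (1,0), (1,2), (1,4)}; {(0,0), (0,2), (0,4), (1,1), (1,3), (1,5)}.
So G has 3 subgroups of order 6.

3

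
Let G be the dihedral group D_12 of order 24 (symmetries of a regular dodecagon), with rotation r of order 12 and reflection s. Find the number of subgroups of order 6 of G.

5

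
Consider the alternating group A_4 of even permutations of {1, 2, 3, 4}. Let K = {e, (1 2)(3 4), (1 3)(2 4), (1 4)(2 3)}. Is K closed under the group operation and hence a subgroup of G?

Yes

|K| = 4 divides |G| = 12, consistent with Lagrange.
K contains the identity, every element's inverse is in K, and K is closed under ∘: it is a subgroup.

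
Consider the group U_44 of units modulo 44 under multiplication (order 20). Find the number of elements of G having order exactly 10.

Enumerating element orders in G gives 12 elements of order 10.

12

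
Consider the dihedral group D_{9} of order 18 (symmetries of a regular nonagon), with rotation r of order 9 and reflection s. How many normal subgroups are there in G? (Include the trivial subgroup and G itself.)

4

G has 16 subgroups. Checking conjugation-invariance by order — order 1: 1/1 normal; order 2: 0/9 normal; order 3: 1/1 normal; order 6: 0/3 normal; order 9: 1/1 normal; order 18: 1/1 normal.
Total normal subgroups: 4.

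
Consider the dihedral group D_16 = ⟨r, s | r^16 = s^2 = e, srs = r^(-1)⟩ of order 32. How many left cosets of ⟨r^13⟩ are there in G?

|⟨r^13⟩| = 16 and |G| = 32.
By Lagrange, [G : H] = |G|/|H| = 32/16 = 2.

2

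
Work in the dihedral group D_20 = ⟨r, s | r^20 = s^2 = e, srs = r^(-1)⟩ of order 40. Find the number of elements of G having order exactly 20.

The elements of order 20 are: r, r^3, r^7, r^9, r^11, r^13, r^17, r^19.
That's 8.

8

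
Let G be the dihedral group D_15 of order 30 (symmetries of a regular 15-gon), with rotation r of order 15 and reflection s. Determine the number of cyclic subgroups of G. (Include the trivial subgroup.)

19

A cyclic subgroup of order d is generated by each of its φ(d) elements of order d, so the cyclic subgroups of order d number (#elements of order d)/φ(d).
Cyclic subgroups by order — order 1: 1; order 2: 15; order 3: 1; order 5: 1; order 15: 1.
Total: 19.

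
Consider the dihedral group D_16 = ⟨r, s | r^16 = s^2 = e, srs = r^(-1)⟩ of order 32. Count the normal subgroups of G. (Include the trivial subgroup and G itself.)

G has 36 subgroups. Checking conjugation-invariance by order — order 1: 1/1 normal; order 2: 1/17 normal; order 4: 1/9 normal; order 8: 1/5 normal; order 16: 3/3 normal; order 32: 1/1 normal.
Total normal subgroups: 8.

8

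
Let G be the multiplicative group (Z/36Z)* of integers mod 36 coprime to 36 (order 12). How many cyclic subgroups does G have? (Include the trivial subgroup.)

8

Group the elements of G by the cyclic subgroup they generate; each cyclic subgroup of order d accounts for φ(d) elements.
Cyclic subgroups by order — order 1: 1; order 2: 3; order 3: 1; order 6: 3.
Total: 8.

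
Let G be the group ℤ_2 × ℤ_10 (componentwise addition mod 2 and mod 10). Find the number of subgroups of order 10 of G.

3

|G| = 20 and 10 | 20, so subgroups of order 10 are possible by Lagrange.
The subgroups of order 10 are: {(0,0), (0,1), (0,2), (0,3), (0,4), (0,5), (0,6), (0,7), (0,8), (0,9)}; {(0,0), (0,2), (0,4), (0,6), (0,8), (1,0), (1,2), (1,4), (1,6), (1,8)}; {(0,0), (0,2), (0,4), (0,6), (0,8), (1,1), (1,3), (1,5), (1,7), (1,9)}.
So G has 3 subgroups of order 10.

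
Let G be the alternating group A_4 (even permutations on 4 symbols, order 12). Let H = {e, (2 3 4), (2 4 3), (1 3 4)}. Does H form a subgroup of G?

No

(1 3 4) ∈ H but its inverse (1 4 3) ∉ H, so H is not a subgroup.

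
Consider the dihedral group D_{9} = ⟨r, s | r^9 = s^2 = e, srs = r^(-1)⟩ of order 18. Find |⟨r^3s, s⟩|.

6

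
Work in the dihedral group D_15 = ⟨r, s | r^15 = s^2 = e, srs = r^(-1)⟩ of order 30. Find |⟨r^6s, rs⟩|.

6

|⟨r^6s⟩| = 2 and |⟨rs⟩| = 2, so |H| is a multiple of lcm(2, 2) = 2 and divides |G| = 30.
Closing under the operation: H = {e, r^5, r^10, rs, r^6s, r^11s}, so |H| = 6.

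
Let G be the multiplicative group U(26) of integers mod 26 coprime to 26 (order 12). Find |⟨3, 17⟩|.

|⟨3⟩| = 3 and |⟨17⟩| = 6, so |H| is a multiple of lcm(3, 6) = 6 and divides |G| = 12.
Closing under the operation: H = {1, 3, 9, 17, 23, 25}, so |H| = 6.

6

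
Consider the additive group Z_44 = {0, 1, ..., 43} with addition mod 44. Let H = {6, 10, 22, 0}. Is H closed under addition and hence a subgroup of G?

10 ∈ H but its inverse 34 ∉ H, so H is not a subgroup.

No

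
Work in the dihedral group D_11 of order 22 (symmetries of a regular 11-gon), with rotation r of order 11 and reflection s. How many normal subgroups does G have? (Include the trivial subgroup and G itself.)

3

G has 14 subgroups. Checking conjugation-invariance by order — order 1: 1/1 normal; order 2: 0/11 normal; order 11: 1/1 normal; order 22: 1/1 normal.
Total normal subgroups: 3.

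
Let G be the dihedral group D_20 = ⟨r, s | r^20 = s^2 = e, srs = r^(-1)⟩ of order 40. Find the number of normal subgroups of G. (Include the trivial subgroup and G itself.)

G has 48 subgroups. Checking conjugation-invariance by order — order 1: 1/1 normal; order 2: 1/21 normal; order 4: 1/11 normal; order 5: 1/1 normal; order 8: 0/5 normal; order 10: 1/5 normal; order 20: 3/3 normal; order 40: 1/1 normal.
Total normal subgroups: 9.

9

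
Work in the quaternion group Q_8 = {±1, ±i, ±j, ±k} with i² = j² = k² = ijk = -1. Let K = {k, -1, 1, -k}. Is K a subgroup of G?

|K| = 4 divides |G| = 8, consistent with Lagrange.
K contains the identity, every element's inverse is in K, and K is closed under ·: it is a subgroup.
In fact K = ⟨-k⟩.

Yes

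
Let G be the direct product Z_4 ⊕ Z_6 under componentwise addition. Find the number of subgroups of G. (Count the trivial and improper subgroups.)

16

|G| = 24, so by Lagrange every subgroup order divides 24. Divisors: 1, 2, 3, 4, 6, 8, 12, 24.
Subgroups by order — order 1: 1; order 2: 3; order 3: 1; order 4: 3; order 6: 3; order 8: 1; order 12: 3; order 24: 1.
Total: 1 + 3 + 1 + 3 + 3 + 1 + 3 + 1 = 16.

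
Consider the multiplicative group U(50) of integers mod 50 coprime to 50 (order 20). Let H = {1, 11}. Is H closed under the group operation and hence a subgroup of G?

No

11 ∈ H but its inverse 41 ∉ H, so H is not a subgroup.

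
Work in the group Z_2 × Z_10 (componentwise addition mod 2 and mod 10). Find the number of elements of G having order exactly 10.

12

An element (a,b) has order lcm(ord(a), ord(b)); count pairs with lcm equal to 10.
Enumerating gives 12 such elements.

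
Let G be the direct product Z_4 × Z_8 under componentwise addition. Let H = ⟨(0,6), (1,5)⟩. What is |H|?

16

|⟨(0,6)⟩| = 4 and |⟨(1,5)⟩| = 8, so |H| is a multiple of lcm(4, 8) = 8 and divides |G| = 32.
Closing under the operation: H = {(0,0), (0,2), (0,4), (0,6), (1,1), (1,3), (1,5), (1,7), (2,0), (2,2), (2,4), (2,6), (3,1), (3,3), (3,5), (3,7)}, so |H| = 16.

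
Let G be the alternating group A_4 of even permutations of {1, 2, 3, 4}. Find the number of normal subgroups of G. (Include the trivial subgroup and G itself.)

G has 10 subgroups. Checking conjugation-invariance by order — order 1: 1/1 normal; order 2: 0/3 normal; order 3: 0/4 normal; order 4: 1/1 normal; order 12: 1/1 normal.
Total normal subgroups: 3.

3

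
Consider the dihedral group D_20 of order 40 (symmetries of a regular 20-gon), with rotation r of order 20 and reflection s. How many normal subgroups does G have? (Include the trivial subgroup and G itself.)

9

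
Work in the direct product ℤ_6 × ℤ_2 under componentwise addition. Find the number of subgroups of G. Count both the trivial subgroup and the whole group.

10

|G| = 12, so by Lagrange every subgroup order divides 12. Divisors: 1, 2, 3, 4, 6, 12.
Subgroups by order — order 1: 1; order 2: 3; order 3: 1; order 4: 1; order 6: 3; order 12: 1.
Total: 1 + 3 + 1 + 1 + 3 + 1 = 10.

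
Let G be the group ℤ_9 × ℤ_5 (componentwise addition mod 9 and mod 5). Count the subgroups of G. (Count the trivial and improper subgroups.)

|G| = 45, so by Lagrange every subgroup order divides 45. Divisors: 1, 3, 5, 9, 15, 45.
Subgroups by order — order 1: 1; order 3: 1; order 5: 1; order 9: 1; order 15: 1; order 45: 1.
Total: 1 + 1 + 1 + 1 + 1 + 1 = 6.

6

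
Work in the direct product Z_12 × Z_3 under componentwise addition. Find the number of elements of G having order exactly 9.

0

An element (a,b) has order lcm(ord(a), ord(b)); count pairs with lcm equal to 9.
Enumerating gives 0 such elements.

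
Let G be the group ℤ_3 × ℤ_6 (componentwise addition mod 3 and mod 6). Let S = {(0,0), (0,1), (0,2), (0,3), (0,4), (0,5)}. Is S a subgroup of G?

Yes

|S| = 6 divides |G| = 18, consistent with Lagrange.
S contains the identity, every element's inverse is in S, and S is closed under +: it is a subgroup.
In fact S = ⟨(0,1)⟩.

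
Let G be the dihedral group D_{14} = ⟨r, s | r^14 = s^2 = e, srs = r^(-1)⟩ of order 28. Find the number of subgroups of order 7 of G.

|G| = 28 and 7 | 28, so subgroups of order 7 are possible by Lagrange.
The subgroups of order 7 are: {e, r^2, r^4, r^6, r^8, r^10, r^12}.
So G has 1 subgroup of order 7.

1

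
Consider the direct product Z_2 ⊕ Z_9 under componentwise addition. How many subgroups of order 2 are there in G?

1

|G| = 18 and 2 | 18, so subgroups of order 2 are possible by Lagrange.
The subgroups of order 2 are: {(0,0), (1,0)}.
So G has 1 subgroup of order 2.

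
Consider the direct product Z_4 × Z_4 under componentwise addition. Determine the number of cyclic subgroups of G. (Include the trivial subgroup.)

10

Each element a generates a cyclic subgroup ⟨a⟩; distinct elements may generate the same one (a cyclic group of order d has φ(d) generators).
Cyclic subgroups by order — order 1: 1; order 2: 3; order 4: 6.
Total: 10.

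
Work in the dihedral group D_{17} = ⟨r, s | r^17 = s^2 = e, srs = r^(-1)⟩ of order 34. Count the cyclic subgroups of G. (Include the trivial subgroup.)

A cyclic subgroup of order d is generated by each of its φ(d) elements of order d, so the cyclic subgroups of order d number (#elements of order d)/φ(d).
Cyclic subgroups by order — order 1: 1; order 2: 17; order 17: 1.
Total: 19.

19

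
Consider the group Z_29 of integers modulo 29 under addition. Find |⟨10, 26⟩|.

29

|⟨10⟩| = 29 and |⟨26⟩| = 29, so |H| is a multiple of lcm(29, 29) = 29 and divides |G| = 29.
Closing {10, 26} under the group operation gives all of G, so |H| = 29.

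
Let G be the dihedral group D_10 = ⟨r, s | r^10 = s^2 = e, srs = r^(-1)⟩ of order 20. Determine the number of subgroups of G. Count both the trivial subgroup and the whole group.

22

|G| = 20, so by Lagrange every subgroup order divides 20. Divisors: 1, 2, 4, 5, 10, 20.
Subgroups by order — order 1: 1; order 2: 11; order 4: 5; order 5: 1; order 10: 3; order 20: 1.
Total: 1 + 11 + 5 + 1 + 3 + 1 = 22.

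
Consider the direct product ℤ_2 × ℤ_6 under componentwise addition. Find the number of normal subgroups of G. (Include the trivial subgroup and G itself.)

10

G is abelian, so every subgroup is normal.
G has 10 subgroups in total, hence 10 normal subgroups.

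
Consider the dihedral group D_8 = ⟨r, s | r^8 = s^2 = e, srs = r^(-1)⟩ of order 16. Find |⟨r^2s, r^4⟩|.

4

|⟨r^2s⟩| = 2 and |⟨r^4⟩| = 2, so |H| is a multiple of lcm(2, 2) = 2 and divides |G| = 16.
Closing under the operation: H = {e, r^4, r^2s, r^6s}, so |H| = 4.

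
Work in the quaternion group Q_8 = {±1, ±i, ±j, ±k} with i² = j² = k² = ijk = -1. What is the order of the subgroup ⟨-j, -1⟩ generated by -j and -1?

4

|⟨-j⟩| = 4 and |⟨-1⟩| = 2, so |H| is a multiple of lcm(4, 2) = 4 and divides |G| = 8.
Closing under the operation: H = {1, -1, j, -j}, so |H| = 4.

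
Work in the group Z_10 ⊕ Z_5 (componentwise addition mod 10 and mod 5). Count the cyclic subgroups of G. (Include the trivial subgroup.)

14

Group the elements of G by the cyclic subgroup they generate; each cyclic subgroup of order d accounts for φ(d) elements.
Cyclic subgroups by order — order 1: 1; order 2: 1; order 5: 6; order 10: 6.
Total: 14.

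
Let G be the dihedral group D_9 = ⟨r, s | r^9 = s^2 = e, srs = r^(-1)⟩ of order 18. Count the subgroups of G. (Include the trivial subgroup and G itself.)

|G| = 18, so by Lagrange every subgroup order divides 18. Divisors: 1, 2, 3, 6, 9, 18.
Subgroups by order — order 1: 1; order 2: 9; order 3: 1; order 6: 3; order 9: 1; order 18: 1.
Total: 1 + 9 + 1 + 3 + 1 + 1 = 16.

16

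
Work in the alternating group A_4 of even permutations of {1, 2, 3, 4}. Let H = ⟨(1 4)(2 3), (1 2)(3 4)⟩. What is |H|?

|⟨(1 4)(2 3)⟩| = 2 and |⟨(1 2)(3 4)⟩| = 2, so |H| is a multiple of lcm(2, 2) = 2 and divides |G| = 12.
Closing under the operation: H = {e, (1 2)(3 4), (1 3)(2 4), (1 4)(2 3)}, so |H| = 4.

4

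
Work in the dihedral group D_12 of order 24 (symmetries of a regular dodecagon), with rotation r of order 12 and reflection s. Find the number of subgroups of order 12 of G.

3

|G| = 24 and 12 | 24, so subgroups of order 12 are possible by Lagrange.
The subgroups of order 12 are: {e, r, r^2, r^3, r^4, r^5, r^6, r^7, r^8, r^9, r^10, r^11}; {e, r^2, r^4, r^6, r^8, r^10, s, r^2s, r^4s, r^6s, r^8s, r^10s}; {e, r^2, r^4, r^6, r^8, r^10, rs, r^3s, r^5s, r^7s, r^9s, r^11s}.
So G has 3 subgroups of order 12.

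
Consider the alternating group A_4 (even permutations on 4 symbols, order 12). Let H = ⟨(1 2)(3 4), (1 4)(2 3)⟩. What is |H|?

4

|⟨(1 2)(3 4)⟩| = 2 and |⟨(1 4)(2 3)⟩| = 2, so |H| is a multiple of lcm(2, 2) = 2 and divides |G| = 12.
Closing under the operation: H = {e, (1 2)(3 4), (1 3)(2 4), (1 4)(2 3)}, so |H| = 4.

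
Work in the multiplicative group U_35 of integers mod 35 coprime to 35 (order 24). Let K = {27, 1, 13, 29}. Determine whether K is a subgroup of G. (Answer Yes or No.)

Yes

|K| = 4 divides |G| = 24, consistent with Lagrange.
K contains the identity, every element's inverse is in K, and K is closed under ·: it is a subgroup.
In fact K = ⟨27⟩.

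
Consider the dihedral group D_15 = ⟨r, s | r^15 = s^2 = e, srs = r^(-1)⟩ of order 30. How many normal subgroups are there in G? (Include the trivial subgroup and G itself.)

G has 28 subgroups. Checking conjugation-invariance by order — order 1: 1/1 normal; order 2: 0/15 normal; order 3: 1/1 normal; order 5: 1/1 normal; order 6: 0/5 normal; order 10: 0/3 normal; order 15: 1/1 normal; order 30: 1/1 normal.
Total normal subgroups: 5.

5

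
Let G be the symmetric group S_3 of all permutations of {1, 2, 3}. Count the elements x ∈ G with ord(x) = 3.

The elements of order 3 are: (1 2 3), (1 3 2).
That's 2.

2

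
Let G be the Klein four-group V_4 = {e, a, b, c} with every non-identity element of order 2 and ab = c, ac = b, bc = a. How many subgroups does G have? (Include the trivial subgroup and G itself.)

5

|G| = 4, so by Lagrange every subgroup order divides 4. Divisors: 1, 2, 4.
Subgroups by order — order 1: 1; order 2: 3; order 4: 1.
Total: 1 + 3 + 1 = 5.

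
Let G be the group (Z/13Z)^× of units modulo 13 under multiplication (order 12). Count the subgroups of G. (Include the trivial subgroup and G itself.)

6

|G| = 12, so by Lagrange every subgroup order divides 12. Divisors: 1, 2, 3, 4, 6, 12.
Subgroups by order — order 1: 1; order 2: 1; order 3: 1; order 4: 1; order 6: 1; order 12: 1.
Total: 1 + 1 + 1 + 1 + 1 + 1 = 6.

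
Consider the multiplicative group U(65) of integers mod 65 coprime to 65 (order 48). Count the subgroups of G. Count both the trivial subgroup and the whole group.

30

|G| = 48, so by Lagrange every subgroup order divides 48. Divisors: 1, 2, 3, 4, 6, 8, 12, 16, 24, 48.
Subgroups by order — order 1: 1; order 2: 3; order 3: 1; order 4: 7; order 6: 3; order 8: 3; order 12: 7; order 16: 1; order 24: 3; order 48: 1.
Total: 1 + 3 + 1 + 7 + 3 + 3 + 7 + 1 + 3 + 1 = 30.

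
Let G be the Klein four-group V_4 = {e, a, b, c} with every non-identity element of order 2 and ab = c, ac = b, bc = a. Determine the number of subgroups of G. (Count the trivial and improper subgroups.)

|G| = 4, so by Lagrange every subgroup order divides 4. Divisors: 1, 2, 4.
Subgroups by order — order 1: 1; order 2: 3; order 4: 1.
Total: 1 + 3 + 1 = 5.

5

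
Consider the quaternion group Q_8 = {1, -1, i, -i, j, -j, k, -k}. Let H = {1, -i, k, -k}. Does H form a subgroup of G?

No

-i ∈ H but its inverse i ∉ H, so H is not a subgroup.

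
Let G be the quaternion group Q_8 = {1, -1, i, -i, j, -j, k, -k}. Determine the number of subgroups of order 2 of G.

1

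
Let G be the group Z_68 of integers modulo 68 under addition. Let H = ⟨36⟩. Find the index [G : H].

|⟨36⟩| = 17 and |G| = 68.
By Lagrange, [G : H] = |G|/|H| = 68/17 = 4.

4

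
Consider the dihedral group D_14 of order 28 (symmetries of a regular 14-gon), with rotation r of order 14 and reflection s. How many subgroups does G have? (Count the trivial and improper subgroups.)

|G| = 28, so by Lagrange every subgroup order divides 28. Divisors: 1, 2, 4, 7, 14, 28.
Subgroups by order — order 1: 1; order 2: 15; order 4: 7; order 7: 1; order 14: 3; order 28: 1.
Total: 1 + 15 + 7 + 1 + 3 + 1 = 28.

28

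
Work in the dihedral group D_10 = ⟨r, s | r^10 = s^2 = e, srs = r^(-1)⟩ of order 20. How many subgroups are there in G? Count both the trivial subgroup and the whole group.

|G| = 20, so by Lagrange every subgroup order divides 20. Divisors: 1, 2, 4, 5, 10, 20.
Subgroups by order — order 1: 1; order 2: 11; order 4: 5; order 5: 1; order 10: 3; order 20: 1.
Total: 1 + 11 + 5 + 1 + 3 + 1 = 22.

22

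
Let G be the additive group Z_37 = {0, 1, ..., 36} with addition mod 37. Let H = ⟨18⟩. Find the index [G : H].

1

|⟨18⟩| = 37 and |G| = 37.
By Lagrange, [G : H] = |G|/|H| = 37/37 = 1.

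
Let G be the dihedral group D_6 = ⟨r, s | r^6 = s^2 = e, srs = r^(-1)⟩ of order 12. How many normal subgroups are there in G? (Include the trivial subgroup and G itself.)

7

G has 16 subgroups. Checking conjugation-invariance by order — order 1: 1/1 normal; order 2: 1/7 normal; order 3: 1/1 normal; order 4: 0/3 normal; order 6: 3/3 normal; order 12: 1/1 normal.
Total normal subgroups: 7.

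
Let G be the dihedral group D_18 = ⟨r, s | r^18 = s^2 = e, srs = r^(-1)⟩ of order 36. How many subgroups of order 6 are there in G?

|G| = 36 and 6 | 36, so subgroups of order 6 are possible by Lagrange.
The subgroups of order 6 are: {e, r^6, r^12, r^4s, r^10s, r^16s}; {e, r^6, r^12, r^5s, r^11s, r^17s}; {e, r^6, r^12, s, r^6s, r^12s}; {e, r^6, r^12, rs, r^7s, r^13s}; … (7 in all).
So G has 7 subgroups of order 6.

7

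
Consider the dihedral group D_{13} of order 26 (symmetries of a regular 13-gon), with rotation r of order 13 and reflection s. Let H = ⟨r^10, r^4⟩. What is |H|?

13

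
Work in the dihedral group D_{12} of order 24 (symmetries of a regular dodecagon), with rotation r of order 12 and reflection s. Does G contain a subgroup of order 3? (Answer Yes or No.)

3 | 24. A subgroup of order 3 is {e, r^4, r^8}.

Yes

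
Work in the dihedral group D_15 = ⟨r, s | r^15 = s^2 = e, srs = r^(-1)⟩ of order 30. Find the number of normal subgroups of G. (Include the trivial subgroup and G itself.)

5

G has 28 subgroups. Checking conjugation-invariance by order — order 1: 1/1 normal; order 2: 0/15 normal; order 3: 1/1 normal; order 5: 1/1 normal; order 6: 0/5 normal; order 10: 0/3 normal; order 15: 1/1 normal; order 30: 1/1 normal.
Total normal subgroups: 5.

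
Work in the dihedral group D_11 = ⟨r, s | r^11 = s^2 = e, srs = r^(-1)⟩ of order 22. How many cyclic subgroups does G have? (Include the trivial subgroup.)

Group the elements of G by the cyclic subgroup they generate; each cyclic subgroup of order d accounts for φ(d) elements.
Cyclic subgroups by order — order 1: 1; order 2: 11; order 11: 1.
Total: 13.

13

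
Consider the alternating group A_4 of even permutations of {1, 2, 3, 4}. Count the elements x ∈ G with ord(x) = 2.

The elements of order 2 are: (1 2)(3 4), (1 3)(2 4), (1 4)(2 3).
That's 3.

3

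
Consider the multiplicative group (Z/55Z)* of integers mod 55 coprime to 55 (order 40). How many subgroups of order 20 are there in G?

3

|G| = 40 and 20 | 40, so subgroups of order 20 are possible by Lagrange.
The subgroups of order 20 are: {1, 3, 4, 9, 12, 14, 16, 23, 26, 27, 31, 34, 36, 37, 38, 42, 47, 48, 49, 53}; {1, 2, 4, 7, 8, 9, 13, 14, 16, 17, 18, 26, 28, 31, 32, 34, 36, 43, 49, 52}; {1, 4, 6, 9, 14, 16, 19, 21, 24, 26, 29, 31, 34, 36, 39, 41, 46, 49, 51, 54}.
So G has 3 subgroups of order 20.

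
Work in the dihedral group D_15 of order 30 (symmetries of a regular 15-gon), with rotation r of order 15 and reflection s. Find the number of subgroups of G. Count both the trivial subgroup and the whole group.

28

|G| = 30, so by Lagrange every subgroup order divides 30. Divisors: 1, 2, 3, 5, 6, 10, 15, 30.
Subgroups by order — order 1: 1; order 2: 15; order 3: 1; order 5: 1; order 6: 5; order 10: 3; order 15: 1; order 30: 1.
Total: 1 + 15 + 1 + 1 + 5 + 3 + 1 + 1 = 28.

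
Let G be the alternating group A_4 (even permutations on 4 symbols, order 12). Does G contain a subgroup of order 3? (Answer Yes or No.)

Yes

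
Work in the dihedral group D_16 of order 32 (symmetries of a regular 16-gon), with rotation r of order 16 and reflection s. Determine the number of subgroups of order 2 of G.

|G| = 32 and 2 | 32, so subgroups of order 2 are possible by Lagrange.
The subgroups of order 2 are: {e, r^10s}; {e, r^11s}; {e, r^12s}; {e, r^13s}; … (17 in all).
So G has 17 subgroups of order 2.

17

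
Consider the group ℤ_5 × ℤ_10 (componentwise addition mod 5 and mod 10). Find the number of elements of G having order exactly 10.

24

An element (a,b) has order lcm(ord(a), ord(b)); count pairs with lcm equal to 10.
Enumerating gives 24 such elements.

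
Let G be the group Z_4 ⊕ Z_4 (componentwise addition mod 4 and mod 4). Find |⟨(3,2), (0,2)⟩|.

8

|⟨(3,2)⟩| = 4 and |⟨(0,2)⟩| = 2, so |H| is a multiple of lcm(4, 2) = 4 and divides |G| = 16.
Closing under the operation: H = {(0,0), (0,2), (1,0), (1,2), (2,0), (2,2), (3,0), (3,2)}, so |H| = 8.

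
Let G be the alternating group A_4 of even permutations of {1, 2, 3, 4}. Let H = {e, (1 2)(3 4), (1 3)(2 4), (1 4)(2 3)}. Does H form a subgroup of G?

Yes

|H| = 4 divides |G| = 12, consistent with Lagrange.
H contains the identity, every element's inverse is in H, and H is closed under ∘: it is a subgroup.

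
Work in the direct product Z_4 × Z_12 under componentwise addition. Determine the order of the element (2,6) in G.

The order of (2,6) in Z_4 × Z_12 is lcm(ord(2) in Z_4, ord(6) in Z_12).
ord(2) = 2 and ord(6) = 2, so |⟨(2,6)⟩| = lcm(2, 2) = 2.

2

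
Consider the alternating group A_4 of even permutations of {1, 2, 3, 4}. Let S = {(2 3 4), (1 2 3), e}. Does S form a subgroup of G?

No

(1 2 3) ∈ S but its inverse (1 3 2) ∉ S, so S is not a subgroup.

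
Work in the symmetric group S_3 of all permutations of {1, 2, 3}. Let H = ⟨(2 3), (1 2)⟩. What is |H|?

6

|⟨(2 3)⟩| = 2 and |⟨(1 2)⟩| = 2, so |H| is a multiple of lcm(2, 2) = 2 and divides |G| = 6.
Closing {(2 3), (1 2)} under the group operation gives all of G, so |H| = 6.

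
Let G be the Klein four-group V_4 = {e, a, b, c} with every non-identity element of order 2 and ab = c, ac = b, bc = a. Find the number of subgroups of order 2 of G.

|G| = 4 and 2 | 4, so subgroups of order 2 are possible by Lagrange.
The subgroups of order 2 are: {e, a}; {e, b}; {e, c}.
So G has 3 subgroups of order 2.

3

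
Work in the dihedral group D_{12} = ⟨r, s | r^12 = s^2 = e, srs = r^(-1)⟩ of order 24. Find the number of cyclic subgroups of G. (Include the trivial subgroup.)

18

A cyclic subgroup of order d is generated by each of its φ(d) elements of order d, so the cyclic subgroups of order d number (#elements of order d)/φ(d).
Cyclic subgroups by order — order 1: 1; order 2: 13; order 3: 1; order 4: 1; order 6: 1; order 12: 1.
Total: 18.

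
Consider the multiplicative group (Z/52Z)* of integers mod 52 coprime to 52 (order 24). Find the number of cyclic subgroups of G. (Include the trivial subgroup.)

12

Each element a generates a cyclic subgroup ⟨a⟩; distinct elements may generate the same one (a cyclic group of order d has φ(d) generators).
Cyclic subgroups by order — order 1: 1; order 2: 3; order 3: 1; order 4: 2; order 6: 3; order 12: 2.
Total: 12.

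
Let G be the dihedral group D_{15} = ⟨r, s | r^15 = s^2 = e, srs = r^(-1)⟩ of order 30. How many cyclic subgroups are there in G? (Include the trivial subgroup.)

Each element a generates a cyclic subgroup ⟨a⟩; distinct elements may generate the same one (a cyclic group of order d has φ(d) generators).
Cyclic subgroups by order — order 1: 1; order 2: 15; order 3: 1; order 5: 1; order 15: 1.
Total: 19.

19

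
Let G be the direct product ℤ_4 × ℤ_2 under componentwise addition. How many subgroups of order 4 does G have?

|G| = 8 and 4 | 8, so subgroups of order 4 are possible by Lagrange.
The subgroups of order 4 are: {(0,0), (0,1), (2,0), (2,1)}; {(0,0), (1,0), (2,0), (3,0)}; {(0,0), (1,1), (2,0), (3,1)}.
So G has 3 subgroups of order 4.

3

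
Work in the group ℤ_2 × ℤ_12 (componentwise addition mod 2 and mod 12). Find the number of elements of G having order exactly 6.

6

An element (a,b) has order lcm(ord(a), ord(b)); count pairs with lcm equal to 6.
Enumerating gives 6 such elements.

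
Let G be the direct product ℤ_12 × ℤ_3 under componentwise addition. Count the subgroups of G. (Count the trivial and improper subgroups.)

|G| = 36, so by Lagrange every subgroup order divides 36. Divisors: 1, 2, 3, 4, 6, 9, 12, 18, 36.
Subgroups by order — order 1: 1; order 2: 1; order 3: 4; order 4: 1; order 6: 4; order 9: 1; order 12: 4; order 18: 1; order 36: 1.
Total: 1 + 1 + 4 + 1 + 4 + 1 + 4 + 1 + 1 = 18.

18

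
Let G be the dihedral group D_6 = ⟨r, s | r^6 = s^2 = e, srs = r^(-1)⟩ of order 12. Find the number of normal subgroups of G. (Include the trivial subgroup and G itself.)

7

G has 16 subgroups. Checking conjugation-invariance by order — order 1: 1/1 normal; order 2: 1/7 normal; order 3: 1/1 normal; order 4: 0/3 normal; order 6: 3/3 normal; order 12: 1/1 normal.
Total normal subgroups: 7.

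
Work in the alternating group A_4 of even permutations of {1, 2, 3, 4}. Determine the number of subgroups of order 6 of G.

|G| = 12 and 6 | 12, so subgroups of order 6 are possible by Lagrange.
Checking all subgroups of G, none has order 6.
So G has 0 subgroups of order 6.

0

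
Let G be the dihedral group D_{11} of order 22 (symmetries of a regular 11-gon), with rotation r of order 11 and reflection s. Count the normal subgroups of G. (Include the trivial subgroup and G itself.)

G has 14 subgroups. Checking conjugation-invariance by order — order 1: 1/1 normal; order 2: 0/11 normal; order 11: 1/1 normal; order 22: 1/1 normal.
Total normal subgroups: 3.

3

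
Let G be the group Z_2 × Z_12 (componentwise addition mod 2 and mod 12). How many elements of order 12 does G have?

8

An element (a,b) has order lcm(ord(a), ord(b)); count pairs with lcm equal to 12.
Enumerating gives 8 such elements.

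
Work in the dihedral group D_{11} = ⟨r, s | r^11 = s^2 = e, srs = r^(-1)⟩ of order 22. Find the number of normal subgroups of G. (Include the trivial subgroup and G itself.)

3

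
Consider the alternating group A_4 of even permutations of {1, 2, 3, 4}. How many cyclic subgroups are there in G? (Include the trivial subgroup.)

8

Group the elements of G by the cyclic subgroup they generate; each cyclic subgroup of order d accounts for φ(d) elements.
Cyclic subgroups by order — order 1: 1; order 2: 3; order 3: 4.
Total: 8.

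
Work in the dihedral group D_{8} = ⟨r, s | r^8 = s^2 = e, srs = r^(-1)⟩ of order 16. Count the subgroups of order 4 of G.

|G| = 16 and 4 | 16, so subgroups of order 4 are possible by Lagrange.
The subgroups of order 4 are: {e, r^2, r^4, r^6}; {e, r^4, r^2s, r^6s}; {e, r^4, r^3s, r^7s}; {e, r^4, s, r^4s}; … (5 in all).
So G has 5 subgroups of order 4.

5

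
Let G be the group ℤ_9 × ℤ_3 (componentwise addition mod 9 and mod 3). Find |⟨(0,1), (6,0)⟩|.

9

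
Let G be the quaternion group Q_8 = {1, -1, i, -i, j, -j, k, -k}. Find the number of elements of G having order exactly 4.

The elements of order 4 are: i, -i, j, -j, k, -k.
That's 6.

6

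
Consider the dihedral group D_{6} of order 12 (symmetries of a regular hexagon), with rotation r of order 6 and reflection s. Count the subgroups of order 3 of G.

1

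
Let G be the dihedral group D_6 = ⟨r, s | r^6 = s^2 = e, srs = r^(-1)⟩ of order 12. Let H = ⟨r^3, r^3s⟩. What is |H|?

4

|⟨r^3⟩| = 2 and |⟨r^3s⟩| = 2, so |H| is a multiple of lcm(2, 2) = 2 and divides |G| = 12.
Closing under the operation: H = {e, r^3, s, r^3s}, so |H| = 4.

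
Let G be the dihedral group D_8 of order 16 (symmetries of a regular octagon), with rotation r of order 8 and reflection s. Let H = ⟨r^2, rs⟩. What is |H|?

|⟨r^2⟩| = 4 and |⟨rs⟩| = 2, so |H| is a multiple of lcm(4, 2) = 4 and divides |G| = 16.
Closing under the operation: H = {e, r^2, r^4, r^6, rs, r^3s, r^5s, r^7s}, so |H| = 8.

8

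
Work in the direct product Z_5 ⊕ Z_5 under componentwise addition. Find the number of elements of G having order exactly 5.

24

An element (a,b) has order lcm(ord(a), ord(b)); count pairs with lcm equal to 5.
Enumerating gives 24 such elements.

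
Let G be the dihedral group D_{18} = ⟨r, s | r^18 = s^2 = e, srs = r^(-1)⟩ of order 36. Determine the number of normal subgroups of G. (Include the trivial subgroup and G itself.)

G has 45 subgroups. Checking conjugation-invariance by order — order 1: 1/1 normal; order 2: 1/19 normal; order 3: 1/1 normal; order 4: 0/9 normal; order 6: 1/7 normal; order 9: 1/1 normal; order 12: 0/3 normal; order 18: 3/3 normal; order 36: 1/1 normal.
Total normal subgroups: 9.

9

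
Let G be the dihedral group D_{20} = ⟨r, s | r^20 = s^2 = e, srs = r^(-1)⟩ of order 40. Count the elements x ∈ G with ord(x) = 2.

21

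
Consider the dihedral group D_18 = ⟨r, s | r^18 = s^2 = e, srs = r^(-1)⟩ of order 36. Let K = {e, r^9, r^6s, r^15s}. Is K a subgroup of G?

Yes

|K| = 4 divides |G| = 36, consistent with Lagrange.
K contains the identity, every element's inverse is in K, and K is closed under ·: it is a subgroup.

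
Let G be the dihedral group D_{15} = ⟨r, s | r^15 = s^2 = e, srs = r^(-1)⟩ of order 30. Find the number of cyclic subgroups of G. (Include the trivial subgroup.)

Each element a generates a cyclic subgroup ⟨a⟩; distinct elements may generate the same one (a cyclic group of order d has φ(d) generators).
Cyclic subgroups by order — order 1: 1; order 2: 15; order 3: 1; order 5: 1; order 15: 1.
Total: 19.

19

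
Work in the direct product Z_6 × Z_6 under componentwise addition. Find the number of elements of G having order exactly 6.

An element (a,b) has order lcm(ord(a), ord(b)); count pairs with lcm equal to 6.
Enumerating gives 24 such elements.

24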